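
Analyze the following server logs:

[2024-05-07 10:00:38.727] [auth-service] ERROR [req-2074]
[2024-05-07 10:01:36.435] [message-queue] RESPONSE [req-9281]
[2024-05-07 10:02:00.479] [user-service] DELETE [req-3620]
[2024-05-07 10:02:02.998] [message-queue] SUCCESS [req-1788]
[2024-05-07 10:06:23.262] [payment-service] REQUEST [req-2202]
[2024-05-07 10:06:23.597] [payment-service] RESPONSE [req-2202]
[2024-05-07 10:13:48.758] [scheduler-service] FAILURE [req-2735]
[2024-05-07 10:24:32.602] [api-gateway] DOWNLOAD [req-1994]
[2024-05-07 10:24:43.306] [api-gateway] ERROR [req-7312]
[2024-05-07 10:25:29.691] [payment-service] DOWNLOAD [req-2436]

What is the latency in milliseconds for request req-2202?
335

To calculate latency:

1. Find REQUEST with id req-2202: 2024-05-07 10:06:23.262
2. Find RESPONSE with id req-2202: 2024-05-07 10:06:23.597
3. Latency: 2024-05-07 10:06:23.597 - 2024-05-07 10:06:23.262 = 335ms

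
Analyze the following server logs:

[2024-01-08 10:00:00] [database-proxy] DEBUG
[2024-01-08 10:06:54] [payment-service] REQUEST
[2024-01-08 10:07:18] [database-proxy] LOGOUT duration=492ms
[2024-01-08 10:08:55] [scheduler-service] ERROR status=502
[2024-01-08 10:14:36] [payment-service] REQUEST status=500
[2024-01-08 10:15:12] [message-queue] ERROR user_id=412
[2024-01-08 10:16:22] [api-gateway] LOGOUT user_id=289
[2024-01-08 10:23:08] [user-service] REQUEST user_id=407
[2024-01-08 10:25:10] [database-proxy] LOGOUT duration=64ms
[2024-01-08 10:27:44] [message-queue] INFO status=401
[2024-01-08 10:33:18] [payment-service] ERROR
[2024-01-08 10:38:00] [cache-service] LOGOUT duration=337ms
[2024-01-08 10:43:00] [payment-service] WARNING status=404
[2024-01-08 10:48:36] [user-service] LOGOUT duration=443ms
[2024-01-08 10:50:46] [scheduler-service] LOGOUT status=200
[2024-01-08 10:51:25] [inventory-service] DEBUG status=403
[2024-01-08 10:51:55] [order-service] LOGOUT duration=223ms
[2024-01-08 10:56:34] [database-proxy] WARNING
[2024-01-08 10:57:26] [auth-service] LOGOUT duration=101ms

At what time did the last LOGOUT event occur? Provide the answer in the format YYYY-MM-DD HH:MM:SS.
2024-01-08 10:57:26

To find the last event:

1. Filter for all LOGOUT events
2. Sort by timestamp
3. Select the last one
4. Timestamp: 2024-01-08 10:57:26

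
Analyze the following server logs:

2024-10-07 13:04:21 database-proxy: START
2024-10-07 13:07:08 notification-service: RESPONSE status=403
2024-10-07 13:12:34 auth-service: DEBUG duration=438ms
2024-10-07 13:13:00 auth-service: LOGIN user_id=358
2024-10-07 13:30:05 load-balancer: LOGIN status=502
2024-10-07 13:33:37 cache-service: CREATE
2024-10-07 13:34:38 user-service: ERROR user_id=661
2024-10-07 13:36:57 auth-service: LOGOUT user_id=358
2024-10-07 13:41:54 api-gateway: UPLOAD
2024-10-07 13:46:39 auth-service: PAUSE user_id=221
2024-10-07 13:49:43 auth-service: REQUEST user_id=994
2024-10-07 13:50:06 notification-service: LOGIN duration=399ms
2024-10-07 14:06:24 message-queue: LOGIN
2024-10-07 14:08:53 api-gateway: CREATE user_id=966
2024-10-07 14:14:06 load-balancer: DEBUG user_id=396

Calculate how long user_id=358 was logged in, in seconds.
1437

To calculate session duration:

1. Find LOGIN event for user_id=358: 2024-10-07 13:13:00
2. Find LOGOUT event for user_id=358: 2024-10-07 13:36:57
3. Session duration: 2024-10-07 13:36:57 - 2024-10-07 13:13:00 = 1437 seconds (23 minutes)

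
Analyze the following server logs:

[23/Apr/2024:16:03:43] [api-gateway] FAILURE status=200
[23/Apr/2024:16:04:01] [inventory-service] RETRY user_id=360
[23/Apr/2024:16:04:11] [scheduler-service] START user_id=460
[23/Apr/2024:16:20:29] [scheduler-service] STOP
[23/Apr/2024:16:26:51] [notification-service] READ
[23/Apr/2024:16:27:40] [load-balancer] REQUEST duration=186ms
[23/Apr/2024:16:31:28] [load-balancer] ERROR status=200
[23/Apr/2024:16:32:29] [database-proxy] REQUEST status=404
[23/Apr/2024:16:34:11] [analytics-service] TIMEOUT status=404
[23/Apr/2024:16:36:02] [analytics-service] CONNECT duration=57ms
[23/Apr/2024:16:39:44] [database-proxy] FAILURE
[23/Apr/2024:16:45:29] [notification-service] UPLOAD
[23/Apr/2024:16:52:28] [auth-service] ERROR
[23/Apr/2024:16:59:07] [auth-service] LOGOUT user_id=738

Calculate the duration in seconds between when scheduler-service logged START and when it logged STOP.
978

To find the time between events:

1. Locate the first START event for scheduler-service: 23/Apr/2024:16:04:11
2. Locate the first STOP event for scheduler-service: 23/Apr/2024:16:20:29
3. Calculate the difference: 23/Apr/2024:16:20:29 - 23/Apr/2024:16:04:11 = 978 seconds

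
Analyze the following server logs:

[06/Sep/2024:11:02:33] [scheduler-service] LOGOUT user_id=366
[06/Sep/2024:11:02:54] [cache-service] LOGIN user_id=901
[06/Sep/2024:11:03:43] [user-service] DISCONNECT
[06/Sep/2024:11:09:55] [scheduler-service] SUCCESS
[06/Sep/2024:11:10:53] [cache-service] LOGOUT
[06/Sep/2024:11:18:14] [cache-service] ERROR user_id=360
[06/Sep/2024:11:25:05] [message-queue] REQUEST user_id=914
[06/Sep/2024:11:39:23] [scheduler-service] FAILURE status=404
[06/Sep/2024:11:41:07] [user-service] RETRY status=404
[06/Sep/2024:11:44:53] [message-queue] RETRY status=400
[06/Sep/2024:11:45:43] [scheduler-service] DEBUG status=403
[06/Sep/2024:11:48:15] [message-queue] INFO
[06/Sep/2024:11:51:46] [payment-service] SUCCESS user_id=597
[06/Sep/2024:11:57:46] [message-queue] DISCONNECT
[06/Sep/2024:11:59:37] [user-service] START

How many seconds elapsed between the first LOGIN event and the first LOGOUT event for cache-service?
479

To find the time between events:

1. Locate the first LOGIN event for cache-service: 06/Sep/2024:11:02:54
2. Locate the first LOGOUT event for cache-service: 06/Sep/2024:11:10:53
3. Calculate the difference: 06/Sep/2024:11:10:53 - 06/Sep/2024:11:02:54 = 479 seconds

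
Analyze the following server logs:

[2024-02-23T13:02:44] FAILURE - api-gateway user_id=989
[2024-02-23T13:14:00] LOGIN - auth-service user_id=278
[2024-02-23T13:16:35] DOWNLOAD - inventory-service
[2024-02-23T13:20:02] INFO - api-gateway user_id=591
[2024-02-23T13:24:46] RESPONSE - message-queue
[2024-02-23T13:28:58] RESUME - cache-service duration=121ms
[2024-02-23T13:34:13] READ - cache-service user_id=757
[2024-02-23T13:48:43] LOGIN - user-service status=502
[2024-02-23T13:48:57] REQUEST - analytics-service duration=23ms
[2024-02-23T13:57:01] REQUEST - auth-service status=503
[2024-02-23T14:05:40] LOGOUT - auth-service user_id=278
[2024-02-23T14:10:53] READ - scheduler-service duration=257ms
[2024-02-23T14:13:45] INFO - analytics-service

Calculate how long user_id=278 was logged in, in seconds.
3100

To calculate session duration:

1. Find LOGIN event for user_id=278: 2024-02-23T13:14:00
2. Find LOGOUT event for user_id=278: 2024-02-23T14:05:40
3. Session duration: 2024-02-23T14:05:40 - 2024-02-23T13:14:00 = 3100 seconds (51 minutes)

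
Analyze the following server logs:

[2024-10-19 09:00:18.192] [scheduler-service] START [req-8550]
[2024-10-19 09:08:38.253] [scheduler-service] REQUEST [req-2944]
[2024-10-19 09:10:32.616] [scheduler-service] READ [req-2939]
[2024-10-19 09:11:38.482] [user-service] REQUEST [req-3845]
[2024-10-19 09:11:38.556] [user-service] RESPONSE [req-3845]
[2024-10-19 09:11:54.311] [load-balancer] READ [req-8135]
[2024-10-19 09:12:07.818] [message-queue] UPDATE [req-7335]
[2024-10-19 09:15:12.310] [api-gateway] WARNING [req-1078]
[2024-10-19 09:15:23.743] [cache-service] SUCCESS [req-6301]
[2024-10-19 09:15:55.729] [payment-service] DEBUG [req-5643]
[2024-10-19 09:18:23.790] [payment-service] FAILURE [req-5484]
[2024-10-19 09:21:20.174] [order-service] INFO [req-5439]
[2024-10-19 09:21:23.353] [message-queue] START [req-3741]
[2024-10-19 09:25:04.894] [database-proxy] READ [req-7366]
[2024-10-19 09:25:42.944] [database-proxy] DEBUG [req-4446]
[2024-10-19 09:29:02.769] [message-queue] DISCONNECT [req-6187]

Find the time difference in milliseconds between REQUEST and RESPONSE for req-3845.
74

To calculate latency:

1. Find REQUEST with id req-3845: 2024-10-19 09:11:38.482
2. Find RESPONSE with id req-3845: 2024-10-19 09:11:38.556
3. Latency: 2024-10-19 09:11:38.556 - 2024-10-19 09:11:38.482 = 74ms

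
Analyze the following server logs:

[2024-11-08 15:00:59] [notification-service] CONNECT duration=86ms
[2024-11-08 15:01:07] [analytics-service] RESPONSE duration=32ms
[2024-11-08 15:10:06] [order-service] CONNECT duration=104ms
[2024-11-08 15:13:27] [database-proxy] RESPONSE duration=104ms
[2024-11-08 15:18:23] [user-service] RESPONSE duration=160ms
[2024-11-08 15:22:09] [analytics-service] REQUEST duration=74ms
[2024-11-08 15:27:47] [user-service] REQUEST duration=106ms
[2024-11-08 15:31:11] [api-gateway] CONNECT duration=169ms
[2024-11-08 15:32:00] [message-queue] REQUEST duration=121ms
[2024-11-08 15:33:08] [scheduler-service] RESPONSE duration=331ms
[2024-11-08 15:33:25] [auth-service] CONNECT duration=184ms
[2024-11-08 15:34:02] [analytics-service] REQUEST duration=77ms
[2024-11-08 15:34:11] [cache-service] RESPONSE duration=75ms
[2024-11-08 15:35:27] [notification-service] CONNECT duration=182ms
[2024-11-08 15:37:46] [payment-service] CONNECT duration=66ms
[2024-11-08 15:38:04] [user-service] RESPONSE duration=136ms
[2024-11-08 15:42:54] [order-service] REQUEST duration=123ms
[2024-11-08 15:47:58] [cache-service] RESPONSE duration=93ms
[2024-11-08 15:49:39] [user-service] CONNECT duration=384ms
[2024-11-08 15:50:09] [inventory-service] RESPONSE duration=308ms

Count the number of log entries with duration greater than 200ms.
3

To count timeouts:

1. Threshold: 200ms
2. Extract duration from each log entry
3. Count entries where duration > 200
4. Timeout count: 3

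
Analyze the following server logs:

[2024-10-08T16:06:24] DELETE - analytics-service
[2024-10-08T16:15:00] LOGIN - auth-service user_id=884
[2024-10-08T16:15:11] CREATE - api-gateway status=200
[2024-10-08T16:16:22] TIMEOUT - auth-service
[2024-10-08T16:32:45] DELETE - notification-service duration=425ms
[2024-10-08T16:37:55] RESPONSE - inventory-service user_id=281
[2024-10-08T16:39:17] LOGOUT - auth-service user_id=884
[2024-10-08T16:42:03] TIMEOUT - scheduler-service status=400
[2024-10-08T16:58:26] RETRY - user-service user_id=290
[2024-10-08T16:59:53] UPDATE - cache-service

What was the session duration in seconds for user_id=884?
1457

To calculate session duration:

1. Find LOGIN event for user_id=884: 2024-10-08T16:15:00
2. Find LOGOUT event for user_id=884: 2024-10-08T16:39:17
3. Session duration: 2024-10-08T16:39:17 - 2024-10-08T16:15:00 = 1457 seconds (24 minutes)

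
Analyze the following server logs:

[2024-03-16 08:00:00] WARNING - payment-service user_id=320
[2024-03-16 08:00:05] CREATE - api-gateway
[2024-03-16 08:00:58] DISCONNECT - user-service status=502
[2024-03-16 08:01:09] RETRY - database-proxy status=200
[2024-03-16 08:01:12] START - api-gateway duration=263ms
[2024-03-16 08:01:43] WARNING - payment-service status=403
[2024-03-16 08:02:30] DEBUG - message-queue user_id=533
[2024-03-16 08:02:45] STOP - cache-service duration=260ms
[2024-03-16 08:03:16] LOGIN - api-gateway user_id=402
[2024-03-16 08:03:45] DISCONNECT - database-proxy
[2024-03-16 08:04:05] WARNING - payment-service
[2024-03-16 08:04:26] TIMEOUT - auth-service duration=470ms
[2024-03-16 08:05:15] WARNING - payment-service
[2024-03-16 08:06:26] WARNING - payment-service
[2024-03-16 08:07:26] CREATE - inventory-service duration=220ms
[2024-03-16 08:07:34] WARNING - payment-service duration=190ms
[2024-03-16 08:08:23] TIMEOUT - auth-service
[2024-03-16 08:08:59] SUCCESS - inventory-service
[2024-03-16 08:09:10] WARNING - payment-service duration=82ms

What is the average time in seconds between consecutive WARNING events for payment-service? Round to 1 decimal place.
91.7

To calculate average interval:

1. Find all WARNING events for payment-service in order
2. Calculate time gaps between consecutive events
3. Compute mean of gaps: 550 / 6 = 91.7 seconds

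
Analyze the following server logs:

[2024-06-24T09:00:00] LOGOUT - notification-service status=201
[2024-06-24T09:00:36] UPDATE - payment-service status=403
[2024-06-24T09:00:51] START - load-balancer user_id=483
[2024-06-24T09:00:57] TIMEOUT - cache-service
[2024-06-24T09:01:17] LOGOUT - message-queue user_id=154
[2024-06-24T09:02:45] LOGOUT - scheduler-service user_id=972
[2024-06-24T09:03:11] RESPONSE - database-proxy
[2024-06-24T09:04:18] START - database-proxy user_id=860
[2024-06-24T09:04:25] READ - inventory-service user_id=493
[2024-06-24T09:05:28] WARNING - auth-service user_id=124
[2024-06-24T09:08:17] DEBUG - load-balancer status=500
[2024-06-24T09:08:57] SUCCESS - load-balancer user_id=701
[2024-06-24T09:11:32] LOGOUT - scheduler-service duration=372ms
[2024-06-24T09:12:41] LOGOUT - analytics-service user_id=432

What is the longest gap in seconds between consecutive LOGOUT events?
527

To find the longest gap:

1. Extract all LOGOUT events in chronological order
2. Calculate time differences between consecutive events
3. Find the maximum difference
4. Longest gap: 527 seconds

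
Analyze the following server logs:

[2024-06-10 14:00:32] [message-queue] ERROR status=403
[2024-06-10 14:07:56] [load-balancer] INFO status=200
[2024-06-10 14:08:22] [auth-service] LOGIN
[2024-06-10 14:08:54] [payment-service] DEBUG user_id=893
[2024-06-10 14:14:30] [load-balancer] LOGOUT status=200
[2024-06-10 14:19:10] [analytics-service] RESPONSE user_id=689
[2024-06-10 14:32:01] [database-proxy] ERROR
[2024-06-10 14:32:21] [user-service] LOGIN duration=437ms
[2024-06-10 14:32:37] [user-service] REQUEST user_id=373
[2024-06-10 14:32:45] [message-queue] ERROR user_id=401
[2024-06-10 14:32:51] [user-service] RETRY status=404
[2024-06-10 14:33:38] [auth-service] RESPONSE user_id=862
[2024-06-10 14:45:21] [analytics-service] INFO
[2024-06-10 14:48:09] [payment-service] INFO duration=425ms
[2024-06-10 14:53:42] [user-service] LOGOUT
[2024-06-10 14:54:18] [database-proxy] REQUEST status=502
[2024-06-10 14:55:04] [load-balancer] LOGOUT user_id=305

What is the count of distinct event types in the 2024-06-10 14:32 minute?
4

To count unique event types:

1. Filter events in the minute starting at 2024-06-10 14:32
2. Extract event types from matching entries
3. Count unique types: 4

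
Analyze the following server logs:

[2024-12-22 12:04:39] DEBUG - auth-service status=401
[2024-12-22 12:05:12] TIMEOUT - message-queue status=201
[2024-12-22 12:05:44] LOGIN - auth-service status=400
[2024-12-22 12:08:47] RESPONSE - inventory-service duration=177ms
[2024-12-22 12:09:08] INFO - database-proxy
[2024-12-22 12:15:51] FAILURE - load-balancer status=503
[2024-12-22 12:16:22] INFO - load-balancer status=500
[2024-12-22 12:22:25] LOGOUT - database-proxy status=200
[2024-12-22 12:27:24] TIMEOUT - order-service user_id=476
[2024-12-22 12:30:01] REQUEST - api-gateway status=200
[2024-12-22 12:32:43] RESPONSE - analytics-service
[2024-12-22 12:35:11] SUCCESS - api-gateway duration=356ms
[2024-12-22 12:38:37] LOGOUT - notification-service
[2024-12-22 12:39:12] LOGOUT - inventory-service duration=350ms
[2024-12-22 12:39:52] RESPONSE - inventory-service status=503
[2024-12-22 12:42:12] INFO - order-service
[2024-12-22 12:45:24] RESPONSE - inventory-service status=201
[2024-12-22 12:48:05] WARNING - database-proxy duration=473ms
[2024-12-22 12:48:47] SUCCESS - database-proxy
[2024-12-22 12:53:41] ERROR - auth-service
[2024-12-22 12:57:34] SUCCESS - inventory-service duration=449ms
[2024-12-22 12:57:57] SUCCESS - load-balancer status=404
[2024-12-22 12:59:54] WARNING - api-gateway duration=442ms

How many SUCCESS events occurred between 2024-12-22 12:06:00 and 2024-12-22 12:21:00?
0

To count events in the time window:

1. Window boundaries: 2024-12-22 12:06:00 to 2024-12-22 12:21:00
2. Filter for SUCCESS events within this window
3. Count matching events: 0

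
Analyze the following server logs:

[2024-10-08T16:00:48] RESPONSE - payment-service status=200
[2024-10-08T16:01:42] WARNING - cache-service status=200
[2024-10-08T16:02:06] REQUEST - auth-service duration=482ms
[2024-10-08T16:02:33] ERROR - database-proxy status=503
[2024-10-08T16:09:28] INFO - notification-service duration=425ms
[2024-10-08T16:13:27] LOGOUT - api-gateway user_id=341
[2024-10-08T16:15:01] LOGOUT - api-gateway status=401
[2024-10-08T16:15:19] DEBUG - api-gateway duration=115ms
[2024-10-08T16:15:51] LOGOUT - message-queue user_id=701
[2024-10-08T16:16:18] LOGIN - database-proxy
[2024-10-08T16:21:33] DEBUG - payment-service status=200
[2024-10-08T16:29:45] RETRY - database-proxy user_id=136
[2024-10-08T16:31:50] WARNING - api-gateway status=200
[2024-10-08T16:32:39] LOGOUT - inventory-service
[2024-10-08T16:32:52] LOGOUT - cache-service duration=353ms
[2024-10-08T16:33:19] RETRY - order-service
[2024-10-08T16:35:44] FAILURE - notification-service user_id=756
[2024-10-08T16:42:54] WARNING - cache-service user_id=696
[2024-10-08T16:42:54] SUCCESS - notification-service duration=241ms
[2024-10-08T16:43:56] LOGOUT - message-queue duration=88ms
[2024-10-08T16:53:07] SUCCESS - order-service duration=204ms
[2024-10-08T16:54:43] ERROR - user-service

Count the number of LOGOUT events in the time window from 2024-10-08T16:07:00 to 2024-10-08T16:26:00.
3

To count events in the time window:

1. Window boundaries: 2024-10-08T16:07:00 to 2024-10-08T16:26:00
2. Filter for LOGOUT events within this window
3. Count matching events: 3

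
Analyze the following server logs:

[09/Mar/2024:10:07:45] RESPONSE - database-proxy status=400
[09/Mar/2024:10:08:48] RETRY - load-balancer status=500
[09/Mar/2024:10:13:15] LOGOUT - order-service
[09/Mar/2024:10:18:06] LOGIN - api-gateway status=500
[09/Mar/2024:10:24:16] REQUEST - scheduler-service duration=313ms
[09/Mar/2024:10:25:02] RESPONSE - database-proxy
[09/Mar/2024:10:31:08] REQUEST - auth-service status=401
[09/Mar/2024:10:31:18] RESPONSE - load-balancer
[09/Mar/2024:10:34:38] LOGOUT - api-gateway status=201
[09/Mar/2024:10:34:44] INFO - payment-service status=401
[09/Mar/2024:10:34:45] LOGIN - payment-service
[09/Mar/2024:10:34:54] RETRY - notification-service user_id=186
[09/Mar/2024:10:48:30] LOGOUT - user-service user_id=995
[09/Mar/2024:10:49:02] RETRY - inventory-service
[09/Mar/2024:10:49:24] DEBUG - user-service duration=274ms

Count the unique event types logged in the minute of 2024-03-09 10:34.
4

To count unique event types:

1. Filter events in the minute starting at 2024-03-09 10:34
2. Extract event types from matching entries
3. Count unique types: 4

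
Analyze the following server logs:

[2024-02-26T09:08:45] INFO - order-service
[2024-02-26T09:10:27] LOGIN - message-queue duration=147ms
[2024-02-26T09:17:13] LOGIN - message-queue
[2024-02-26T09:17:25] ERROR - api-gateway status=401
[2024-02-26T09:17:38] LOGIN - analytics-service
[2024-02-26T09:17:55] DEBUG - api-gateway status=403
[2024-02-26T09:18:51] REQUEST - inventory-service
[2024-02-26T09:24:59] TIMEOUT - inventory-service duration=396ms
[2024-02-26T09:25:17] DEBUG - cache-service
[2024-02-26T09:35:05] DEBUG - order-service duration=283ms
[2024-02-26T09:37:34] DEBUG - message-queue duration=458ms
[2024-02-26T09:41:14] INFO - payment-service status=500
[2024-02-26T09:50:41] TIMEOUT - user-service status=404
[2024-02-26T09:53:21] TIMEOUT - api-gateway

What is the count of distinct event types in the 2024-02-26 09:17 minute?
3

To count unique event types:

1. Filter events in the minute starting at 2024-02-26 09:17
2. Extract event types from matching entries
3. Count unique types: 3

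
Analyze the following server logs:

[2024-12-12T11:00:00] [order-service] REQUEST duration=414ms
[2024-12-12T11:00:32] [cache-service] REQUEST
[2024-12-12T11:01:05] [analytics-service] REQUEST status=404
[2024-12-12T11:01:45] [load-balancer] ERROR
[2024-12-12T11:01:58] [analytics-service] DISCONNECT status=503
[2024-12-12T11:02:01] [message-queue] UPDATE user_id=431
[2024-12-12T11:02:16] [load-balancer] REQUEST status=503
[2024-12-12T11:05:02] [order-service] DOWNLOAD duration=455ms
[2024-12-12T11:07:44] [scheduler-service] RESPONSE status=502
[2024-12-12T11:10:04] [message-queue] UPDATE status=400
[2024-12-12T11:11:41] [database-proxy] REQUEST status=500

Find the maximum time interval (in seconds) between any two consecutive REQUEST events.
565

To find the longest gap:

1. Extract all REQUEST events in chronological order
2. Calculate time differences between consecutive events
3. Find the maximum difference
4. Longest gap: 565 seconds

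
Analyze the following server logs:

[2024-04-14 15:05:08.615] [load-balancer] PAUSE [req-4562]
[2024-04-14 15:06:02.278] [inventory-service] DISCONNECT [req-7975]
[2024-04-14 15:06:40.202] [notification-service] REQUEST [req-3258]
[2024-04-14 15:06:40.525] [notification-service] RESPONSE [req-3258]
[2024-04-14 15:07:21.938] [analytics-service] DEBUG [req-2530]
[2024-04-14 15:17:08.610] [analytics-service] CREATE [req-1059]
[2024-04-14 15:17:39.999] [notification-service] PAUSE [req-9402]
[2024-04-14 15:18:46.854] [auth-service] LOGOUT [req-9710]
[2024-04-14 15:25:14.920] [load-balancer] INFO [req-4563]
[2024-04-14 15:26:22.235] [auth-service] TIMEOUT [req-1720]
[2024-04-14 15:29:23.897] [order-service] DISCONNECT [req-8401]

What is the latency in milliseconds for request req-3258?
323

To calculate latency:

1. Find REQUEST with id req-3258: 2024-04-14 15:06:40.202
2. Find RESPONSE with id req-3258: 2024-04-14 15:06:40.525
3. Latency: 2024-04-14 15:06:40.525 - 2024-04-14 15:06:40.202 = 323ms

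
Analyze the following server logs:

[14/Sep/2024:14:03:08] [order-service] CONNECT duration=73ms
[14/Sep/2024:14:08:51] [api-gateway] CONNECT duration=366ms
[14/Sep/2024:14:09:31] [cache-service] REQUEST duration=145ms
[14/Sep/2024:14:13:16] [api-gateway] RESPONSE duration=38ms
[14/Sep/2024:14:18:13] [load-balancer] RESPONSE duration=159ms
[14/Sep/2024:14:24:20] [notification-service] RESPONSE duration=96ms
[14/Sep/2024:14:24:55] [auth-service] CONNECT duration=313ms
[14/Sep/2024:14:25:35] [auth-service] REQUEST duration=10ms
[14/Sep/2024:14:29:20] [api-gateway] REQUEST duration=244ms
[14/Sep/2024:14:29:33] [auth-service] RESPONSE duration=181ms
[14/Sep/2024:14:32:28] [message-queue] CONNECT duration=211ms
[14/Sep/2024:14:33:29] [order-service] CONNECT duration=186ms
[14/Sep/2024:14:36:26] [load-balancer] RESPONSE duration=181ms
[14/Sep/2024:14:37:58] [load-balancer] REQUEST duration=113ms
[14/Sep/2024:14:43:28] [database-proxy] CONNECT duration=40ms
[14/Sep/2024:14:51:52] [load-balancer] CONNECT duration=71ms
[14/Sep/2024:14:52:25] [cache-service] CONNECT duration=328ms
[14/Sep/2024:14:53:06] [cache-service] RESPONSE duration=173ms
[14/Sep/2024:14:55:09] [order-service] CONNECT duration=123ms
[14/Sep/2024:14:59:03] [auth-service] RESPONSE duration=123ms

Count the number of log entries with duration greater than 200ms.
5

To count timeouts:

1. Threshold: 200ms
2. Extract duration from each log entry
3. Count entries where duration > 200
4. Timeout count: 5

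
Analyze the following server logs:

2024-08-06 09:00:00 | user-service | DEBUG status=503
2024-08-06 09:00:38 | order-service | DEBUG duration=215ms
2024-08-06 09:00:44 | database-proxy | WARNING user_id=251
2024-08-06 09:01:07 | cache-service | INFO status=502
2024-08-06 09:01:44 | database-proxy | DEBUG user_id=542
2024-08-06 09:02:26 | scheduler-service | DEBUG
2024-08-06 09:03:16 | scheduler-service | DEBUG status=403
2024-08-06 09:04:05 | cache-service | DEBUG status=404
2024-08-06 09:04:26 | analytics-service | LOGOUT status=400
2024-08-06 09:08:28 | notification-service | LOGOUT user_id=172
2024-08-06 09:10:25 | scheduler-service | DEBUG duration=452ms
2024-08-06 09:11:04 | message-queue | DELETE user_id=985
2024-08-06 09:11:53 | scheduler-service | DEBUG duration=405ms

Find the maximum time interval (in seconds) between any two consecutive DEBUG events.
380

To find the longest gap:

1. Extract all DEBUG events in chronological order
2. Calculate time differences between consecutive events
3. Find the maximum difference
4. Longest gap: 380 seconds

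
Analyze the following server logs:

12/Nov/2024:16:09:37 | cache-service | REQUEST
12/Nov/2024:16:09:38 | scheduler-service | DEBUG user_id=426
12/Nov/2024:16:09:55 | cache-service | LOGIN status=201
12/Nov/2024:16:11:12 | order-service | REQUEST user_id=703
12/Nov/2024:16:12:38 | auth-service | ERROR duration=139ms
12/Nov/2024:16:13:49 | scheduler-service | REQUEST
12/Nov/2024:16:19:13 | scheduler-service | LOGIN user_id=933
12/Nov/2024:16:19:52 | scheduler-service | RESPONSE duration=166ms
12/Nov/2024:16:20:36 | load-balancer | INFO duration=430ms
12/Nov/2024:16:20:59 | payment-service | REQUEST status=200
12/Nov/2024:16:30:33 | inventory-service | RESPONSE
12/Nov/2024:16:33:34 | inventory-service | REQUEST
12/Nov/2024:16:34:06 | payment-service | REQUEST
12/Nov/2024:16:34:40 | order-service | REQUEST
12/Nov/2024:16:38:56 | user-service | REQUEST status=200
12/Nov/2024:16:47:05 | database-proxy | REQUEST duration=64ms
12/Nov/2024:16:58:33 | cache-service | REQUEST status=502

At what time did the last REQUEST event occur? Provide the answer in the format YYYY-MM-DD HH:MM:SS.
2024-11-12 16:58:33

To find the last event:

1. Filter for all REQUEST events
2. Sort by timestamp
3. Select the last one
4. Timestamp: 2024-11-12 16:58:33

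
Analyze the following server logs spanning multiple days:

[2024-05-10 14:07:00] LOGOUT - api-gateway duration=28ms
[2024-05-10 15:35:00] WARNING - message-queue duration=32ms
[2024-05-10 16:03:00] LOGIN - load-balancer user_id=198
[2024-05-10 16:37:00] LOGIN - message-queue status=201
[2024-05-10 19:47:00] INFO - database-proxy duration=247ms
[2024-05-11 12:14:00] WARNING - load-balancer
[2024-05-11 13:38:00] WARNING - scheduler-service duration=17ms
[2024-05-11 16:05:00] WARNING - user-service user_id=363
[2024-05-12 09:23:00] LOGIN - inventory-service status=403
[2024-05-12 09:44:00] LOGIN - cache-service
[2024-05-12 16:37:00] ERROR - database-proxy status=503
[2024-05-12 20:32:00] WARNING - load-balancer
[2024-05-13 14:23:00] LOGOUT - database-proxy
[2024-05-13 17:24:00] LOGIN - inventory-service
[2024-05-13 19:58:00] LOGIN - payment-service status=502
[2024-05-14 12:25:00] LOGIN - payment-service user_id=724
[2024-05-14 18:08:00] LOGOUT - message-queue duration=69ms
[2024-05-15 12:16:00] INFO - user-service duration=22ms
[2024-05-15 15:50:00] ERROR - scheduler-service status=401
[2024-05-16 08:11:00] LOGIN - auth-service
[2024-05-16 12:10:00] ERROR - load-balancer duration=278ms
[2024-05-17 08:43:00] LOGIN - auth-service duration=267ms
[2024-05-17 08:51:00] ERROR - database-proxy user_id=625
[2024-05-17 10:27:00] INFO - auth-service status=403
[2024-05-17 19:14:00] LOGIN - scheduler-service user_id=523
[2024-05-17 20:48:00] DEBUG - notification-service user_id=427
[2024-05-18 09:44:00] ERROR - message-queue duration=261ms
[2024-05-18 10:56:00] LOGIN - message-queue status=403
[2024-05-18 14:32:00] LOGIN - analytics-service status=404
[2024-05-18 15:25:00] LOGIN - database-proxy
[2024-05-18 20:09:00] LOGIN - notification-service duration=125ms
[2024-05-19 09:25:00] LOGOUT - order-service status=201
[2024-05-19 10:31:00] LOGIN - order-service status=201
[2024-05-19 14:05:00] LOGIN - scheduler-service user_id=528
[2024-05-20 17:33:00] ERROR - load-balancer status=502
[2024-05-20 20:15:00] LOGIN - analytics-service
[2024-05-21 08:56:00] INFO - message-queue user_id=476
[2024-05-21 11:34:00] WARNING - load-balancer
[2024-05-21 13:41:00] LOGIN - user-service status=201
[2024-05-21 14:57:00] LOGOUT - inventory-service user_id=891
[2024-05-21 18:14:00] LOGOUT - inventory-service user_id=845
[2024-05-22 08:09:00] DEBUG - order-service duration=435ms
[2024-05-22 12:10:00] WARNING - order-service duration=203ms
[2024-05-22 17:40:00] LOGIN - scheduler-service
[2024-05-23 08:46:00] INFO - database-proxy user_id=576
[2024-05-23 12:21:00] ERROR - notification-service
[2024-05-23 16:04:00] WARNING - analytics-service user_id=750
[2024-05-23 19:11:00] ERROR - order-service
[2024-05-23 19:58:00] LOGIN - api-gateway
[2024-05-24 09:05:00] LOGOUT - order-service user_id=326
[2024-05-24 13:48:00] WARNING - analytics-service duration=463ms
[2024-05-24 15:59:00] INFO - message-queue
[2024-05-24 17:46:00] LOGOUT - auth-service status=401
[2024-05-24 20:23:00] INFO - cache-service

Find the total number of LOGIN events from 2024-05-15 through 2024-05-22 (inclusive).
12

To filter by date range:

1. Date range: 2024-05-15 through 2024-05-22, both dates inclusive
2. Filter for LOGIN events whose date falls in this range
3. Count matching events: 12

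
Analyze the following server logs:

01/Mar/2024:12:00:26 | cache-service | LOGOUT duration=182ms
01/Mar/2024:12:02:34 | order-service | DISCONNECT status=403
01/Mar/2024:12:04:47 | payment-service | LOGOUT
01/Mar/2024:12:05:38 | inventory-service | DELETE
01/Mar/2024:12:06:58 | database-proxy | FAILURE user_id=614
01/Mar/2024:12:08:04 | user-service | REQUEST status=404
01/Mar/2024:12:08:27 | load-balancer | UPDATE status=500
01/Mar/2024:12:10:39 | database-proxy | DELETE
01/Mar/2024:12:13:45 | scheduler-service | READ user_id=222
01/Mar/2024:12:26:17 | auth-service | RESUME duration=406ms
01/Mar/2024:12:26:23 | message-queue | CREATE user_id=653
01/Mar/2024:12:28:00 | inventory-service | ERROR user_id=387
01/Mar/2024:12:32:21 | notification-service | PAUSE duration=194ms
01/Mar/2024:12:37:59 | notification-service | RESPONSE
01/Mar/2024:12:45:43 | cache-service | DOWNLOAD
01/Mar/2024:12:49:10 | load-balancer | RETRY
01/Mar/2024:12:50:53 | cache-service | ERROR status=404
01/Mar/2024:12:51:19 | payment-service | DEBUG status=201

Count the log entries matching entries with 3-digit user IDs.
4

To find matching entries:

1. Pattern to match: entries with 3-digit user IDs
2. Scan each log entry for the pattern
3. Count matches: 4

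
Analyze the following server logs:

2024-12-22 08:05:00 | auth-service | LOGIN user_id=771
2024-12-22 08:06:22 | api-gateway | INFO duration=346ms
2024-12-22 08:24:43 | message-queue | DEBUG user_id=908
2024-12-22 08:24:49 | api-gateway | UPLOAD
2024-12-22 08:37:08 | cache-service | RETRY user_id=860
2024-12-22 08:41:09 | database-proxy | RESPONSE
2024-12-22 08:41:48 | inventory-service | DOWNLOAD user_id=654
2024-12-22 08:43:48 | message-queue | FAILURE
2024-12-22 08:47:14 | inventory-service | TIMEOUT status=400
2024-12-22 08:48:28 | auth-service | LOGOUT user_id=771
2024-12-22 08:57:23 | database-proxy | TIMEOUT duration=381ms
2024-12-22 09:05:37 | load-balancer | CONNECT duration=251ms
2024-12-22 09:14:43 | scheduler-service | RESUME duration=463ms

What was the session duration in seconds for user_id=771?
2608

To calculate session duration:

1. Find LOGIN event for user_id=771: 2024-12-22 08:05:00
2. Find LOGOUT event for user_id=771: 2024-12-22 08:48:28
3. Session duration: 2024-12-22 08:48:28 - 2024-12-22 08:05:00 = 2608 seconds (43 minutes)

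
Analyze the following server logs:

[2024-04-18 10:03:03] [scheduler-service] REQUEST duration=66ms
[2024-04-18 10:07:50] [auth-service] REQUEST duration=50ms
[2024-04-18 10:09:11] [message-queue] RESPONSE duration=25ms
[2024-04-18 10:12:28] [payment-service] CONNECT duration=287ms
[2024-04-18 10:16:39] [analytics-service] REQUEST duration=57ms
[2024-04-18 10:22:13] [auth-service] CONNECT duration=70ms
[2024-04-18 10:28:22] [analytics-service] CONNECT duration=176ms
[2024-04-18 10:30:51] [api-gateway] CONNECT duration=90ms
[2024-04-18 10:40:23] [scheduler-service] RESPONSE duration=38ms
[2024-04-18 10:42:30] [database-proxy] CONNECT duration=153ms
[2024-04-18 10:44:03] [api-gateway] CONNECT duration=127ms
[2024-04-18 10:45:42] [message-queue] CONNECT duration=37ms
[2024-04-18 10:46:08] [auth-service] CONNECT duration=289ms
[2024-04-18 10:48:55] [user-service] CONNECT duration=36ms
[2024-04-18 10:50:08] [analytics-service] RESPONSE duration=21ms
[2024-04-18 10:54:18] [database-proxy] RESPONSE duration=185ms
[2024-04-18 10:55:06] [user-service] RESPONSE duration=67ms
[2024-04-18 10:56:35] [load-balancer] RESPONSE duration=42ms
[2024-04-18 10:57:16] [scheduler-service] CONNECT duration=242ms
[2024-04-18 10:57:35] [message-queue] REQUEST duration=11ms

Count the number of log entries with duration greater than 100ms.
7

To count timeouts:

1. Threshold: 100ms
2. Extract duration from each log entry
3. Count entries where duration > 100
4. Timeout count: 7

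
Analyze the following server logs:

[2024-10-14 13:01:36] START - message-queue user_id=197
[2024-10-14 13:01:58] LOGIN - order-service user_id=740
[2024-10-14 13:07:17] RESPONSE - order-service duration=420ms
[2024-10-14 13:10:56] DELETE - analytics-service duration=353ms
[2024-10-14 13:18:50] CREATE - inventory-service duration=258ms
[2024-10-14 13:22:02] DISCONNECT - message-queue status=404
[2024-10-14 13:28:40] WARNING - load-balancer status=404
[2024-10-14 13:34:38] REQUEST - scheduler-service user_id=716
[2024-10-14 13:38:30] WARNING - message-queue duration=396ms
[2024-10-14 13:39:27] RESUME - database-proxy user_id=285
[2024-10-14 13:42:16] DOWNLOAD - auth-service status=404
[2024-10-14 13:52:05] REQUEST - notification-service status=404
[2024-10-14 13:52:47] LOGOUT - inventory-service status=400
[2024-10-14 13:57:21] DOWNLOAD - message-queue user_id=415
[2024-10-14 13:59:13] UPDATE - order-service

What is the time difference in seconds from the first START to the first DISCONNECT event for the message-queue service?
1226

To find the time between events:

1. Locate the first START event for message-queue: 2024-10-14 13:01:36
2. Locate the first DISCONNECT event for message-queue: 2024-10-14 13:22:02
3. Calculate the difference: 2024-10-14 13:22:02 - 2024-10-14 13:01:36 = 1226 seconds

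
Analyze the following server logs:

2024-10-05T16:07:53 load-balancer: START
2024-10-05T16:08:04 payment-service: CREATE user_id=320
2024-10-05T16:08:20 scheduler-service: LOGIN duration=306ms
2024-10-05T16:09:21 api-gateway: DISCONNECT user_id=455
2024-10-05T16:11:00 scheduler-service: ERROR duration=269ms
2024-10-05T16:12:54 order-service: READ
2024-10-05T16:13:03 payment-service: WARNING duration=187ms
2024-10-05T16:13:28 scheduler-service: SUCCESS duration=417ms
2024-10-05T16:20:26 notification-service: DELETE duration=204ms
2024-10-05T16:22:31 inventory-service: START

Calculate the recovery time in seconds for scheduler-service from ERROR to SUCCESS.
148

To calculate recovery time:

1. Find ERROR event for scheduler-service: 2024-10-05T16:11:00
2. Find next SUCCESS event for scheduler-service: 2024-10-05T16:13:28
3. Recovery time: 2024-10-05T16:13:28 - 2024-10-05T16:11:00 = 148 seconds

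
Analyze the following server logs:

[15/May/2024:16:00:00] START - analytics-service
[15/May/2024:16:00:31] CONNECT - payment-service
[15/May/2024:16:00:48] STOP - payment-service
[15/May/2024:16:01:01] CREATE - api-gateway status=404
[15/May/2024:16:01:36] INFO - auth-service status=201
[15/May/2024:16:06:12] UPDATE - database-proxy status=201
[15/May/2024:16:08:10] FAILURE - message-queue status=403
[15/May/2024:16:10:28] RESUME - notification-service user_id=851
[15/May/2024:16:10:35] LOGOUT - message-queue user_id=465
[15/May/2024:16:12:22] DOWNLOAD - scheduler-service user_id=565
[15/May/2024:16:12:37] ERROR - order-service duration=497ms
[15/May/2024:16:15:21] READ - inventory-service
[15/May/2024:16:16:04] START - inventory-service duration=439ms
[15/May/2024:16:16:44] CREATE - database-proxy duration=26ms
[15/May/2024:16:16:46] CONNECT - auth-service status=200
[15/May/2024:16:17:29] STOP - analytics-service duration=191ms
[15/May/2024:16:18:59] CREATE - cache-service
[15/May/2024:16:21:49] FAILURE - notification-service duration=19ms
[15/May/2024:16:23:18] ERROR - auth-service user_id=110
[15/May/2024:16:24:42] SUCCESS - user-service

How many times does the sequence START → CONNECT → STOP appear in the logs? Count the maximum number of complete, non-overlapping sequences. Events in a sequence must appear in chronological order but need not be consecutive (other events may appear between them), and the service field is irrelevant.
2

To count sequences:

1. Look for pattern: START → CONNECT → STOP
2. Greedily scan the log in chronological order, matching each sequence element in turn (ignoring service)
3. Each time the full pattern completes, increment the count and restart matching from the next event
4. Complete non-overlapping sequences found: 2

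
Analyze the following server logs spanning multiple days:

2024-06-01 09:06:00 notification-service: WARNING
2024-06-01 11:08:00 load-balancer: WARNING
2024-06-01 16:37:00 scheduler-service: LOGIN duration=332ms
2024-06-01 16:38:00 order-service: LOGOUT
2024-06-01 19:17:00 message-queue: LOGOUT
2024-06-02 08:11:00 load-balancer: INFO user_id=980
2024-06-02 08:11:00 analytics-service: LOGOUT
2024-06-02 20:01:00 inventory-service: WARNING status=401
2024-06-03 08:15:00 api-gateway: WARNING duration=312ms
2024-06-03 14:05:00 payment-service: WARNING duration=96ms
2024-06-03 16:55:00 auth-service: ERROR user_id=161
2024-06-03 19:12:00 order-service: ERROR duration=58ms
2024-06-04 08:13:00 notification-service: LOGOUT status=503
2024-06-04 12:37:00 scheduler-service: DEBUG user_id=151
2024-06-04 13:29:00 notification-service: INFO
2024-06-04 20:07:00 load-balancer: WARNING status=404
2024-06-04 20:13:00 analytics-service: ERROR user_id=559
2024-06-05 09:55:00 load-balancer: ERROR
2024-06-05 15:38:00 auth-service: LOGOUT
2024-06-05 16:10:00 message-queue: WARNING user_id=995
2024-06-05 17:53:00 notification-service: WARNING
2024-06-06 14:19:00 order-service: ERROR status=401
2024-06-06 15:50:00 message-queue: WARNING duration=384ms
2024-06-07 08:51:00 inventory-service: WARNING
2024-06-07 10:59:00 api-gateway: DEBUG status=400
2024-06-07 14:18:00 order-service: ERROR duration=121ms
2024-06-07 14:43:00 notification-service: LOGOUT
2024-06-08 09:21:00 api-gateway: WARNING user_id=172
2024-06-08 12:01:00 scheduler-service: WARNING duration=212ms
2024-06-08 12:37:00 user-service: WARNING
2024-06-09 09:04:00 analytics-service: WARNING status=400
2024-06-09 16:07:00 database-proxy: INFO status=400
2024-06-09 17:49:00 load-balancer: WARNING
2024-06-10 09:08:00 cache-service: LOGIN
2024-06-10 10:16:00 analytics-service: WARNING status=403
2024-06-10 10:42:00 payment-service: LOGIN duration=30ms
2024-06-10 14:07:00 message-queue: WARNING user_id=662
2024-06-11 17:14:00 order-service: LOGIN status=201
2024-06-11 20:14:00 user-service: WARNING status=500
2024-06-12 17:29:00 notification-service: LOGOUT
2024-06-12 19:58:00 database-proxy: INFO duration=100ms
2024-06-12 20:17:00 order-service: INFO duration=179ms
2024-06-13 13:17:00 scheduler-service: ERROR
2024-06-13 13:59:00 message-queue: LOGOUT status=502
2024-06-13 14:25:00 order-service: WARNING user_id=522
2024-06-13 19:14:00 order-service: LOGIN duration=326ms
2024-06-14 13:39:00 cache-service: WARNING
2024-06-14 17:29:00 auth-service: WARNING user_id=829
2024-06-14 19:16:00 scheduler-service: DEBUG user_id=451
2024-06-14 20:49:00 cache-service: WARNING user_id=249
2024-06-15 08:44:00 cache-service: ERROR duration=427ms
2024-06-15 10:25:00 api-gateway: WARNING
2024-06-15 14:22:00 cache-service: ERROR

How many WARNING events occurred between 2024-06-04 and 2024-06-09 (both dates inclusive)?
10

To filter by date range:

1. Date range: 2024-06-04 through 2024-06-09, both dates inclusive
2. Filter for WARNING events whose date falls in this range
3. Count matching events: 10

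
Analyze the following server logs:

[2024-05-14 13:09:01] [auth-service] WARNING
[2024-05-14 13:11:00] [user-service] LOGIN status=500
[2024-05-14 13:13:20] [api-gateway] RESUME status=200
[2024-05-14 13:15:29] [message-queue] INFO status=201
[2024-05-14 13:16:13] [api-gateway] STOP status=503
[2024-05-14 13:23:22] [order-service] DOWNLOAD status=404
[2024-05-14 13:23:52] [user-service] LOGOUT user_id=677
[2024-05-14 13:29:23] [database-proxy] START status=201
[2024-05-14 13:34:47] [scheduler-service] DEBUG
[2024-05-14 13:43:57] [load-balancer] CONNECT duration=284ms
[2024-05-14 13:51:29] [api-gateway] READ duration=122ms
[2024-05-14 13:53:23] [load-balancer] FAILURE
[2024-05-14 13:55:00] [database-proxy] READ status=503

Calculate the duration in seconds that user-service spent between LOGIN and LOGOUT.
772

To calculate state duration:

1. Find LOGIN event for user-service: 2024-05-14 13:11:00
2. Find LOGOUT event for user-service: 2024-05-14 13:23:52
3. Calculate duration: 2024-05-14 13:23:52 - 2024-05-14 13:11:00 = 772 seconds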